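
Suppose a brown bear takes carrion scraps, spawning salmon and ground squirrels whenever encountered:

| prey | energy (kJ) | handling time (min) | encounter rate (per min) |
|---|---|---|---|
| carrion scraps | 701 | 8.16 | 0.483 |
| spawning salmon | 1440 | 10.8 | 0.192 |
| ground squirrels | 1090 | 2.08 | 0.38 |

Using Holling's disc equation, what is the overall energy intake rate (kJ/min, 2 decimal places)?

131.87 kJ/min

R = Σλ_iE_i / (1 + Σλ_ih_i)
Numerator: 0.483×701 + 0.192×1440 + 0.38×1090 = 1029
Denominator: 1 + 0.483×8.16 + 0.192×10.8 + 0.38×2.08 = 7.805
R = 1029/7.805 = 131.9 kJ/min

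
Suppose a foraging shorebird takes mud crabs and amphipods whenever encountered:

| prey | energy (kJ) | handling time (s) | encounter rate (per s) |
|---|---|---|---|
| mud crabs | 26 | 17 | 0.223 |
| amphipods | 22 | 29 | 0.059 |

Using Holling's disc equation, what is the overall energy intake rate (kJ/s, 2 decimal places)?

Energy encountered per unit search time: 0.223×26 + 0.059×22 = 7.096 kJ/s.
Handling time per unit search time: 0.223×17 + 0.059×29 = 5.502.
Rate = 7.096/(1 + 5.502) = 1.091 kJ/s.

1.09 kJ/s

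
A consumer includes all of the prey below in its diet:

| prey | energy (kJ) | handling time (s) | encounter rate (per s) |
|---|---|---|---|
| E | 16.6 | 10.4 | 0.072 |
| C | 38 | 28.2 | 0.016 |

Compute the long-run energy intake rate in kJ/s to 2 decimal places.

R = Σλ_iE_i / (1 + Σλ_ih_i)
Numerator: 0.072×16.6 + 0.016×38 = 1.803
Denominator: 1 + 0.072×10.4 + 0.016×28.2 = 2.2
R = 1.803/2.2 = 0.8196 kJ/s

0.82 kJ/s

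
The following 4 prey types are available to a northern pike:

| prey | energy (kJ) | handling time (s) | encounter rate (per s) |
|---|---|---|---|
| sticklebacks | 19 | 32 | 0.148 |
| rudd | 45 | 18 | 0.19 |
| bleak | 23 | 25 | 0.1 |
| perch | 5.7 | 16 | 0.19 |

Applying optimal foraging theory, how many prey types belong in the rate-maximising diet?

Profitabilities (E/h, kJ/s): rudd 2.5, bleak 0.92, sticklebacks 0.594, perch 0.356. Add prey in this order while the next type's profitability exceeds the intake rate on those already taken.
Rate on top 1: 1.934. bleak: 0.92 < 1.934 → exclude; stop.
Optimal diet: rudd — 1 of 4 types.

1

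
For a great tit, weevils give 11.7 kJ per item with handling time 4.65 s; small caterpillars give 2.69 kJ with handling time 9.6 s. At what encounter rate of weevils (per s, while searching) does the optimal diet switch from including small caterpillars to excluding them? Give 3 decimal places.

0.027 per s

At the threshold, the rate on weevils alone equals the profitability of small caterpillars: λ·11.7/(1 + λ·4.65) = 2.69/9.6 = 0.2802.
Rearranging, λ(11.7 − 0.2802×4.65) = 0.2802, so λ = 0.2802/10.4 = 0.02695 per s.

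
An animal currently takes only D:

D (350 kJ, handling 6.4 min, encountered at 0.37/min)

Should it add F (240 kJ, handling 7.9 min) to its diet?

Intake rate on the current diet: R = (0.37×350) / (1 + 0.37×6.4) = 129.5/3.368 = 38.45 kJ/min.
F: E/h = 240/7.9 = 30.38 kJ/min.
30.38 < 38.45, so adding F would lower the average — exclude it.

No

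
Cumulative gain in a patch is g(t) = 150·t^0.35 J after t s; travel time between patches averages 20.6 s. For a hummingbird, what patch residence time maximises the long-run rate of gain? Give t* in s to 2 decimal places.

11.09 s

By the marginal value theorem, leave when the instantaneous gain rate g'(t) equals the habitat-wide average g(t)/(T + t).
g'(t) = 0.35·150·t^-0.65. Setting 0.35·150·t^-0.65 = 150·t^0.35/(20.6+t) gives 0.35(20.6+t) = t, so 0.65·t = 0.35×20.6.
t* = 0.35×20.6/0.65 = 11.09 s.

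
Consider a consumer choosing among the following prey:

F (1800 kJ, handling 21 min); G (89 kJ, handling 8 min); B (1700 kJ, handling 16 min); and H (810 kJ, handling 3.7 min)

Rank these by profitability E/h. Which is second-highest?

In descending order of E/h:
H: 810/3.7 = 219 kJ/min
B: 1700/16 = 106 kJ/min
F: 1800/21 = 85.7 kJ/min
G: 89/8 = 11.1 kJ/min

B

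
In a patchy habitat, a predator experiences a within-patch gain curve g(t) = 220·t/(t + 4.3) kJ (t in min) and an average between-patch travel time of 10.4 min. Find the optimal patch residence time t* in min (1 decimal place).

By the marginal value theorem, leave when the instantaneous gain rate g'(t) equals the habitat-wide average g(t)/(T + t).
g'(t) = 220·4.3/(t + 4.3)². Setting 220·4.3/(t+4.3)² = 220t/[(t+4.3)(10.4+t)] gives 4.3(10.4+t) = t(t+4.3), so t² = 4.3×10.4 = 44.72.
t* = √44.72 = 6.687 min.

6.7 min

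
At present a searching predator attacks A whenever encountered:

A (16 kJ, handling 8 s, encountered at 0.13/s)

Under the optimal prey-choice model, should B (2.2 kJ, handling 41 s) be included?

Intake rate on the current diet: R = (0.13×16) / (1 + 0.13×8) = 2.08/2.04 = 1.02 kJ/s.
Profitability of B: 2.2/41 = 0.05366 kJ/s.
0.05366 < 1.02, so adding B would lower the average — exclude it.

No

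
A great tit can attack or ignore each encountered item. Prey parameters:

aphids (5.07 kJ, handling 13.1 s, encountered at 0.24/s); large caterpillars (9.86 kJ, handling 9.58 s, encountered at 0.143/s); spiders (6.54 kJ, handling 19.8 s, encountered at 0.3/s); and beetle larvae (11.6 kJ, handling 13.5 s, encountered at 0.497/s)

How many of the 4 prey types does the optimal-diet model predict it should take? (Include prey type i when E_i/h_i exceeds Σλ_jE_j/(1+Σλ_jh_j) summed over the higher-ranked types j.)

E/h in descending order: large caterpillars 1.03, beetle larvae 0.859, aphids 0.387, spiders 0.33 kJ/s. The optimal diet is the largest prefix of this list for which every included type satisfies E_i/h_i > R on the types above it.
Rate on top 1: 0.5949. beetle larvae: 0.859 > 0.5949 → include.
Rate on top 2: 0.7903. aphids: 0.387 < 0.7903 → exclude; stop.
Optimal diet: large caterpillars, beetle larvae — 2 of 4 types.

2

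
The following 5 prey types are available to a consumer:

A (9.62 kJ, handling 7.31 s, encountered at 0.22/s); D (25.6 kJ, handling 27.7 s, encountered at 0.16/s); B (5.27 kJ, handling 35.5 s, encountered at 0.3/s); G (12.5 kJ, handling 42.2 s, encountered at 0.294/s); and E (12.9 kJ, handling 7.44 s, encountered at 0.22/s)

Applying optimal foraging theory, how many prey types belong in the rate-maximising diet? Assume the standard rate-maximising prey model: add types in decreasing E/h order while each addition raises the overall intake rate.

2

Rank by E/h (kJ/s): E 1.73, A 1.32, D 0.924, G 0.296, B 0.148. Include each in turn until the next type's E/h falls below the running intake rate.
Rate on top 1: 1.076. A: 1.32 > 1.076 → include.
Rate on top 2: 1.167. D: 0.924 < 1.167 → exclude; stop.
Optimal diet: E, A — 2 of 5 types.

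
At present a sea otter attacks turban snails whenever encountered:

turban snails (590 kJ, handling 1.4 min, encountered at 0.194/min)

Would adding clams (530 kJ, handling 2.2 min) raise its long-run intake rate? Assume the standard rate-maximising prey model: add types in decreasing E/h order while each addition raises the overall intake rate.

Yes

Intake rate on the current diet: R = (0.194×590) / (1 + 0.194×1.4) = 114.5/1.272 = 90.01 kJ/min.
Profitability of clams: 530/2.2 = 240.9 kJ/min.
Since 240.9 > R, including clams increases the long-run rate.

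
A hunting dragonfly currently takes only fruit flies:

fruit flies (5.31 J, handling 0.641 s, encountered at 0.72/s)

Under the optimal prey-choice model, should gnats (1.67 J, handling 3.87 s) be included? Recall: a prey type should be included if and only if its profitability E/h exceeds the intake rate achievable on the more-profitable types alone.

No

Current rate: (0.72×5.31)/(1 + 0.72×0.641) = 2.616 J/s.
Profitability of gnats: 1.67/3.87 = 0.4315 J/s.
Since 0.4315 < R, time spent handling gnats is better spent searching.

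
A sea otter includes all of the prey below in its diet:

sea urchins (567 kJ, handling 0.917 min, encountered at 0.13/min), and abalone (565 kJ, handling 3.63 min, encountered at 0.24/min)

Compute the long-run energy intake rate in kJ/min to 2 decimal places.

R = Σλ_iE_i / (1 + Σλ_ih_i)
Numerator: 0.13×567 + 0.24×565 = 209.3
Denominator: 1 + 0.13×0.917 + 0.24×3.63 = 1.99
R = 209.3/1.99 = 105.2 kJ/min

105.16 kJ/min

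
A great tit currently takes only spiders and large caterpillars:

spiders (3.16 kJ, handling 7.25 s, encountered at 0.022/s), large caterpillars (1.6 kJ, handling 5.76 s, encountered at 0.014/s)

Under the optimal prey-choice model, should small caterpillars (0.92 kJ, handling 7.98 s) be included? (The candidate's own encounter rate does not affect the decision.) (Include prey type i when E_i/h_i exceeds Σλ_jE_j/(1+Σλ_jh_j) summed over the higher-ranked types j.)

Yes

Current rate: (0.022×3.16 + 0.014×1.6)/(1 + 0.022×7.25 + 0.014×5.76) = 0.07412 kJ/s.
Profitability of small caterpillars: 0.92/7.98 = 0.1153 kJ/s.
0.1153 > 0.07412, so adding small caterpillars raises the average — include it.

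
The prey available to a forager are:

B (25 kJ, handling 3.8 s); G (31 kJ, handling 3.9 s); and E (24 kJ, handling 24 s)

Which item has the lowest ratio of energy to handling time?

E

In descending order of E/h:
G: 31/3.9 = 7.95 kJ/s
B: 25/3.8 = 6.58 kJ/s
E: 24/24 = 1 kJ/s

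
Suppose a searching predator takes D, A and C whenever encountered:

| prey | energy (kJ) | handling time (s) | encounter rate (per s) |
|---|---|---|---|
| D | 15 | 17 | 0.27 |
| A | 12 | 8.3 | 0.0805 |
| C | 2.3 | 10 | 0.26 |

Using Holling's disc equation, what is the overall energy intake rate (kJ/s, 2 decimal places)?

0.63 kJ/s

R = Σλ_iE_i / (1 + Σλ_ih_i)
Numerator: 0.27×15 + 0.0805×12 + 0.26×2.3 = 5.614
Denominator: 1 + 0.27×17 + 0.0805×8.3 + 0.26×10 = 8.858
R = 5.614/8.858 = 0.6338 kJ/s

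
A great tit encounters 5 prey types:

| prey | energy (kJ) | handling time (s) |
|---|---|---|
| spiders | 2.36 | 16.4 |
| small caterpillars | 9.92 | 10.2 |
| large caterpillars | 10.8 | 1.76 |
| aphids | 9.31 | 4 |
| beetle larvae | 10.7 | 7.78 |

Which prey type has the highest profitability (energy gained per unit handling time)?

large caterpillars

Profitability E/h (kJ/s): spiders = 2.36/16.4 = 0.144, small caterpillars = 9.92/10.2 = 0.973, large caterpillars = 10.8/1.76 = 6.14, aphids = 9.31/4 = 2.33, beetle larvae = 10.7/7.78 = 1.38.
Ranked: large caterpillars > aphids > beetle larvae > small caterpillars > spiders.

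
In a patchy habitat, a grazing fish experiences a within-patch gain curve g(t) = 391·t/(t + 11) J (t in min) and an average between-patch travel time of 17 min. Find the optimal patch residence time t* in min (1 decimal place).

13.7 min

Optimal t* satisfies g'(t*) = g(t*)/(T + t*).
g'(t) = 391·11/(t + 11)². Setting 391·11/(t+11)² = 391t/[(t+11)(17+t)] gives 11(17+t) = t(t+11), so t² = 11×17 = 187.
t* = √187 = 13.67 min.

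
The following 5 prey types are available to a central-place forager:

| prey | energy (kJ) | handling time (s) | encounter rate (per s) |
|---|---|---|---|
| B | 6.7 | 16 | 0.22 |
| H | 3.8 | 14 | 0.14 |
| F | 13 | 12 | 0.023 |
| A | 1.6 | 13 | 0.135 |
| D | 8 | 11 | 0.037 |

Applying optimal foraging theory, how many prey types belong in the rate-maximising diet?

Rank by E/h (kJ/s): F 1.08, D 0.727, B 0.419, H 0.271, A 0.123. Include each in turn until the next type's E/h falls below the running intake rate.
Rate on top 1: 0.2343. D: 0.727 > 0.2343 → include.
Rate on top 2: 0.3535. B: 0.419 > 0.3535 → include.
Rate on top 3: 0.3977. H: 0.271 < 0.3977 → exclude; stop.
Optimal diet: F, D, B — 3 of 5 types.

3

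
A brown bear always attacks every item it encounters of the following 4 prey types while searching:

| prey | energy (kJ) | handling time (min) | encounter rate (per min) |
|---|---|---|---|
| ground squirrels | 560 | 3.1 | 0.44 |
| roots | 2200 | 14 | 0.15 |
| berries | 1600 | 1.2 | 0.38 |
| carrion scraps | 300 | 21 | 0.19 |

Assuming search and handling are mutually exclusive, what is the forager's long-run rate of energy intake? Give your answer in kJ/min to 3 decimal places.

139.327 kJ/min

R = (0.44×560 + 0.15×2200 + 0.38×1600 + 0.19×300) / (1 + 0.44×3.1 + 0.15×14 + 0.38×1.2 + 0.19×21) = 1241/8.91 = 139.3 kJ/min.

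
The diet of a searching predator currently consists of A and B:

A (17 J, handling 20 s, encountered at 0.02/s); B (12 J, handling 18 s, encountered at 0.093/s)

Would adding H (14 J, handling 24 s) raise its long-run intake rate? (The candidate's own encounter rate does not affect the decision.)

Current rate: (0.02×17 + 0.093×12)/(1 + 0.02×20 + 0.093×18) = 0.4736 J/s.
Profitability of H: 14/24 = 0.5833 J/s.
0.5833 > 0.4736, so adding H raises the average — include it.

Yes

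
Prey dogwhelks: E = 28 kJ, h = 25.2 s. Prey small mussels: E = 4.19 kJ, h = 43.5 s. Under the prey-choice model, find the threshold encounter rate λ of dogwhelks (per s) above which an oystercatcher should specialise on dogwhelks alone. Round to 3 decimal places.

0.004 per s

At the threshold, the rate on dogwhelks alone equals the profitability of small mussels: λ·28/(1 + λ·25.2) = 4.19/43.5 = 0.09632.
Rearranging, λ(28 − 0.09632×25.2) = 0.09632, so λ = 0.09632/25.57 = 0.003767 per s.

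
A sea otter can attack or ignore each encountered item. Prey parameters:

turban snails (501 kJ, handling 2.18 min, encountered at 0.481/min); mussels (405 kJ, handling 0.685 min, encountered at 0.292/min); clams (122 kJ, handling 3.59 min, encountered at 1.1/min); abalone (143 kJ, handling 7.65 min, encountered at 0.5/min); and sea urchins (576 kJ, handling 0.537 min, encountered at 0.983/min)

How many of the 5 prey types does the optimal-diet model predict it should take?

E/h in descending order: sea urchins 1.07e+03, mussels 591, turban snails 230, clams 34, abalone 18.7 kJ/min. The optimal diet is the largest prefix of this list for which every included type satisfies E_i/h_i > R on the types above it.
Rate on top 1: 370.6. mussels: 591 > 370.6 → include.
Rate on top 2: 396.1. turban snails: 230 < 396.1 → exclude; stop.
Optimal diet: sea urchins, mussels — 2 of 5 types.

2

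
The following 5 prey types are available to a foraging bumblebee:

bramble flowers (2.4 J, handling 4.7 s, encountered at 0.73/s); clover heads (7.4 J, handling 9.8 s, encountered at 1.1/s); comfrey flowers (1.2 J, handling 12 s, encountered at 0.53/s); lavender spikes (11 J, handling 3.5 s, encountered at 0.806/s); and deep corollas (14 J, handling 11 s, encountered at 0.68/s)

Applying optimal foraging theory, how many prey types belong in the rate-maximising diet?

1

E/h in descending order: lavender spikes 3.14, deep corollas 1.27, clover heads 0.755, bramble flowers 0.511, comfrey flowers 0.1 J/s. The optimal diet is the largest prefix of this list for which every included type satisfies E_i/h_i > R on the types above it.
Rate on top 1: 2.32. deep corollas: 1.27 < 2.32 → exclude; stop.
Optimal diet: lavender spikes — 1 of 5 types.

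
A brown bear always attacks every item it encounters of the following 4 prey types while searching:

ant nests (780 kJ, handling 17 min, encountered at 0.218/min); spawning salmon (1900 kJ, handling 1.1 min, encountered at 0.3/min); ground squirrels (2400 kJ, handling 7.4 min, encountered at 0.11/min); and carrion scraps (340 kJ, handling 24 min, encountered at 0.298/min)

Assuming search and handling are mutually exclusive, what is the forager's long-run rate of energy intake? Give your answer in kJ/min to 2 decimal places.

85.01 kJ/min

R = Σλ_iE_i / (1 + Σλ_ih_i)
Numerator: 0.218×780 + 0.3×1900 + 0.11×2400 + 0.298×340 = 1105
Denominator: 1 + 0.218×17 + 0.3×1.1 + 0.11×7.4 + 0.298×24 = 13
R = 1105/13 = 85.01 kJ/min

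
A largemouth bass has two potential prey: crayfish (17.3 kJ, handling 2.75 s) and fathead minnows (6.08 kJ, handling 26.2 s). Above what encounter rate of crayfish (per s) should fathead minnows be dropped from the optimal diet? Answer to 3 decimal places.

0.014 per s

The zero-one rule: include fathead minnows iff E₂/h₂ > λE₁/(1+λh₁). Equality gives the switch point.
λE₁h₂ = E₂ + λE₂h₁ ⇒ λ = E₂/(E₁h₂ − E₂h₁) = 6.08/(453.3 − 16.72) = 0.01393 per s.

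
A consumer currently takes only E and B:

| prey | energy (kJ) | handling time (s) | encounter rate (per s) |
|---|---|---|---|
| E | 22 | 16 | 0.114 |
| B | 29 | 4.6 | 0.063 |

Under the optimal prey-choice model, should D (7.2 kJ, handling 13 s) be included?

No

Current rate: (0.114×22 + 0.063×29)/(1 + 0.114×16 + 0.063×4.6) = 1.392 kJ/s.
Profitability of D: 7.2/13 = 0.5538 kJ/s.
0.5538 < 1.392, so adding D would lower the average — exclude it.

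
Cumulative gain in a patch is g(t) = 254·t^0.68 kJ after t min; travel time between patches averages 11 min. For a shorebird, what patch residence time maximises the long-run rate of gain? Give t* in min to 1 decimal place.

Optimal t* satisfies g'(t*) = g(t*)/(T + t*).
g'(t) = 0.68·254·t^-0.32. Setting 0.68·254·t^-0.32 = 254·t^0.68/(11+t) gives 0.68(11+t) = t, so 0.32·t = 0.68×11.
t* = 0.68×11/0.32 = 23.38 min.

23.4 min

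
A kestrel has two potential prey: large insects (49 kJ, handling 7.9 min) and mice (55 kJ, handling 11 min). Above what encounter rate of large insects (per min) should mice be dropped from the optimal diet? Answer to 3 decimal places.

0.526 per min

The zero-one rule: include mice iff E₂/h₂ > λE₁/(1+λh₁). Equality gives the switch point.
λE₁h₂ = E₂ + λE₂h₁ ⇒ λ = E₂/(E₁h₂ − E₂h₁) = 55/(539 − 434.5) = 0.5263 per min.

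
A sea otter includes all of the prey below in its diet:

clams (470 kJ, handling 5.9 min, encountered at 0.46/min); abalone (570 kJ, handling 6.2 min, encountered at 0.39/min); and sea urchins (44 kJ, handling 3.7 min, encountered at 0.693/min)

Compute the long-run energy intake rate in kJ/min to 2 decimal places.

53.93 kJ/min

Energy encountered per unit search time: 0.46×470 + 0.39×570 + 0.693×44 = 469 kJ/min.
Handling time per unit search time: 0.46×5.9 + 0.39×6.2 + 0.693×3.7 = 7.696.
Rate = 469/(1 + 7.696) = 53.93 kJ/min.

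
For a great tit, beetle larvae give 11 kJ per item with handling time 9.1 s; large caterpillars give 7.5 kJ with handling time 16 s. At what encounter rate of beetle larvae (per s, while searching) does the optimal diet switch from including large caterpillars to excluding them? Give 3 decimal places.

0.070 per s

Drop large caterpillars once their profitability E₂/h₂ falls below the rate achievable on beetle larvae alone: E₂/h₂ = λE₁/(1 + λh₁).
Solve for λ: λE₁h₂ = E₂(1 + λh₁) → λ(E₁h₂ − E₂h₁) = E₂ → λ = E₂/(E₁h₂ − E₂h₁).
λ = 7.5/(11×16 − 7.5×9.1) = 7.5/107.8 = 0.06961 per s.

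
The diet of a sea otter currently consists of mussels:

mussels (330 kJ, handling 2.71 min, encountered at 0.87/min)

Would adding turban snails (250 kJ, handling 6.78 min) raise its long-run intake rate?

No

On mussels alone, R = ΣλE/(1+Σλh) = 287.1/3.358 = 85.5 kJ/min.
Profitability of turban snails: 250/6.78 = 36.87 kJ/min.
36.87 < 85.5, so adding turban snails would lower the average — exclude it.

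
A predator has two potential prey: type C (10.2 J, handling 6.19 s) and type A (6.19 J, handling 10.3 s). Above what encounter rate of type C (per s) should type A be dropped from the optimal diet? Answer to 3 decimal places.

0.093 per s

At the threshold, the rate on type C alone equals the profitability of type A: λ·10.2/(1 + λ·6.19) = 6.19/10.3 = 0.601.
Rearranging, λ(10.2 − 0.601×6.19) = 0.601, so λ = 0.601/6.48 = 0.09274 per s.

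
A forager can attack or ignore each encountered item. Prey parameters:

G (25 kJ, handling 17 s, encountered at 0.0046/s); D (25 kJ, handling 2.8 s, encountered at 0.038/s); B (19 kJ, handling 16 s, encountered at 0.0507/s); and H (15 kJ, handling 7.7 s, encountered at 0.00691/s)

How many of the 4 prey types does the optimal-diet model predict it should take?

4

Profitabilities (E/h, kJ/s): D 8.93, H 1.95, G 1.47, B 1.19. Add prey in this order while the next type's profitability exceeds the intake rate on those already taken.
Rate on top 1: 0.8586. H: 1.95 > 0.8586 → include.
Rate on top 2: 0.9086. G: 1.47 > 0.9086 → include.
Rate on top 3: 0.9441. B: 1.19 > 0.9441 → include.
Optimal diet: D, H, G, B — 4 of 4 types.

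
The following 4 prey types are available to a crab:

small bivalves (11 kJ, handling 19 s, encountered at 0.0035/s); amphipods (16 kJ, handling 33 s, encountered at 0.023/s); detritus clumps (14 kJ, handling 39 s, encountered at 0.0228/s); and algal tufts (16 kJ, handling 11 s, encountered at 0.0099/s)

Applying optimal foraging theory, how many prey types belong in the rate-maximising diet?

4

Profitabilities (E/h, kJ/s): algal tufts 1.45, small bivalves 0.579, amphipods 0.485, detritus clumps 0.359. Add prey in this order while the next type's profitability exceeds the intake rate on those already taken.
Rate on top 1: 0.1428. small bivalves: 0.579 > 0.1428 → include.
Rate on top 2: 0.1675. amphipods: 0.485 > 0.1675 → include.
Rate on top 3: 0.292. detritus clumps: 0.359 > 0.292 → include.
Optimal diet: algal tufts, small bivalves, amphipods, detritus clumps — 4 of 4 types.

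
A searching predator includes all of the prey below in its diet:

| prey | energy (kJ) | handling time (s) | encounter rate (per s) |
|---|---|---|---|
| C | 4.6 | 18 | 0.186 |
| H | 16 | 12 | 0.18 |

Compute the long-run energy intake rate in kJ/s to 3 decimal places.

R = Σλ_iE_i / (1 + Σλ_ih_i)
Numerator: 0.186×4.6 + 0.18×16 = 3.736
Denominator: 1 + 0.186×18 + 0.18×12 = 6.508
R = 3.736/6.508 = 0.574 kJ/s

0.574 kJ/s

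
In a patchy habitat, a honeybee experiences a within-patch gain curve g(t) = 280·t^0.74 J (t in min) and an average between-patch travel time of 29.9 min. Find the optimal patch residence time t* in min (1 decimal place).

By the marginal value theorem, leave when the instantaneous gain rate g'(t) equals the habitat-wide average g(t)/(T + t).
g'(t) = 0.74·280·t^-0.26. Setting 0.74·280·t^-0.26 = 280·t^0.74/(29.9+t) gives 0.74(29.9+t) = t, so 0.26·t = 0.74×29.9.
t* = 0.74×29.9/0.26 = 85.1 min.

85.1 min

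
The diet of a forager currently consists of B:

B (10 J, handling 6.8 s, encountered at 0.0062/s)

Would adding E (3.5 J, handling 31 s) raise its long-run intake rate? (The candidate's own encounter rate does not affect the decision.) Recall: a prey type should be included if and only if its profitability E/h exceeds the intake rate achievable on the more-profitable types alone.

Current rate: (0.0062×10)/(1 + 0.0062×6.8) = 0.05949 J/s.
Profitability of E: 3.5/31 = 0.1129 J/s.
Since 0.1129 > R, including E increases the long-run rate.

Yes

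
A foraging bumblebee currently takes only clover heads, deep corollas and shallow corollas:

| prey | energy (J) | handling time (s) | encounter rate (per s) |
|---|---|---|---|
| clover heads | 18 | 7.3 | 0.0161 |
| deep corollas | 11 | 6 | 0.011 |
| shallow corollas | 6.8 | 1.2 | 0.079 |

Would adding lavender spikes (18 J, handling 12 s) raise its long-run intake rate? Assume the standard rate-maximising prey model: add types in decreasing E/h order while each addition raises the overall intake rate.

Intake rate on the current diet: R = (0.0161×18 + 0.011×11 + 0.079×6.8) / (1 + 0.0161×7.3 + 0.011×6 + 0.079×1.2) = 0.948/1.278 = 0.7416 J/s.
Profitability of lavender spikes: 18/12 = 1.5 J/s.
Since 1.5 > R, including lavender spikes increases the long-run rate.

Yes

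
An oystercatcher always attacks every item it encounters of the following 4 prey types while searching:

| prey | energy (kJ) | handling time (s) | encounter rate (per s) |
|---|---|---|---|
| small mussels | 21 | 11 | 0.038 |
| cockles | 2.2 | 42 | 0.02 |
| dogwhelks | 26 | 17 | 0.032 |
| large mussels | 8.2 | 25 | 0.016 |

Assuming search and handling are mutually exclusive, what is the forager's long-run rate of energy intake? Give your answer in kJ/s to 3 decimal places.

0.564 kJ/s

R = Σλ_iE_i / (1 + Σλ_ih_i)
Numerator: 0.038×21 + 0.02×2.2 + 0.032×26 + 0.016×8.2 = 1.805
Denominator: 1 + 0.038×11 + 0.02×42 + 0.032×17 + 0.016×25 = 3.202
R = 1.805/3.202 = 0.5638 kJ/s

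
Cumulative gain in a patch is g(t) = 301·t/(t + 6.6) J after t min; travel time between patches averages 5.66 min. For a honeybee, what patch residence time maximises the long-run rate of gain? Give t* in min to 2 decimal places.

6.11 min

Optimal t* satisfies g'(t*) = g(t*)/(T + t*).
g'(t) = 301·6.6/(t + 6.6)². Setting 301·6.6/(t+6.6)² = 301t/[(t+6.6)(5.66+t)] gives 6.6(5.66+t) = t(t+6.6), so t² = 6.6×5.66 = 37.36.
t* = √37.36 = 6.112 min.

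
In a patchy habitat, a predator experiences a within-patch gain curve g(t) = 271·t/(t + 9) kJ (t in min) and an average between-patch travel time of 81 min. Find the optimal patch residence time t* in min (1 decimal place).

Optimal t* satisfies g'(t*) = g(t*)/(T + t*).
g'(t) = 271·9/(t + 9)². Setting 271·9/(t+9)² = 271t/[(t+9)(81+t)] gives 9(81+t) = t(t+9), so t² = 9×81 = 729.
t* = √729 = 27 min.

27.0 min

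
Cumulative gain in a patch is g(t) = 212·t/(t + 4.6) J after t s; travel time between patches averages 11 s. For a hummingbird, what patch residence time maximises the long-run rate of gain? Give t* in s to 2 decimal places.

Optimal t* satisfies g'(t*) = g(t*)/(T + t*).
g'(t) = 212·4.6/(t + 4.6)². Setting 212·4.6/(t+4.6)² = 212t/[(t+4.6)(11+t)] gives 4.6(11+t) = t(t+4.6), so t² = 4.6×11 = 50.6.
t* = √50.6 = 7.113 s.

7.11 s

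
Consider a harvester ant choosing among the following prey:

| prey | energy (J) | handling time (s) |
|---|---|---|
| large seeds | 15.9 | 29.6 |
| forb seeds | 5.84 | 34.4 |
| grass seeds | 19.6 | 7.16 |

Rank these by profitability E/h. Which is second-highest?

large seeds

In descending order of E/h:
grass seeds: 19.6/7.16 = 2.74 J/s
large seeds: 15.9/29.6 = 0.537 J/s
forb seeds: 5.84/34.4 = 0.17 J/s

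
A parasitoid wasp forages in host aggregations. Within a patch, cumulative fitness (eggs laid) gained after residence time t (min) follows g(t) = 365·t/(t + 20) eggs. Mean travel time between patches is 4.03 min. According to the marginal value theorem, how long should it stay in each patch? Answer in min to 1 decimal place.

9.0 min

Optimal t* satisfies g'(t*) = g(t*)/(T + t*).
g'(t) = 365·20/(t + 20)². Setting 365·20/(t+20)² = 365t/[(t+20)(4.03+t)] gives 20(4.03+t) = t(t+20), so t² = 20×4.03 = 80.6.
t* = √80.6 = 8.978 min.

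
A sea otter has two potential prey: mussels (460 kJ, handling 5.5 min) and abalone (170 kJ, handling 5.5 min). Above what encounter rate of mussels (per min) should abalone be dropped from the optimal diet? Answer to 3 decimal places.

The zero-one rule: include abalone iff E₂/h₂ > λE₁/(1+λh₁). Equality gives the switch point.
λE₁h₂ = E₂ + λE₂h₁ ⇒ λ = E₂/(E₁h₂ − E₂h₁) = 170/(2530 − 935) = 0.1066 per min.

0.107 per min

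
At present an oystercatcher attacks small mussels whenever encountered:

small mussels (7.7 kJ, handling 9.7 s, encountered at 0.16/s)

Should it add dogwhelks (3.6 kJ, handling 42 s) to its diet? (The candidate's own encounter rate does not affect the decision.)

No

On small mussels alone, R = ΣλE/(1+Σλh) = 1.232/2.552 = 0.4828 kJ/s.
dogwhelks: E/h = 3.6/42 = 0.08571 kJ/s.
0.08571 < 0.4828, so adding dogwhelks would lower the average — exclude it.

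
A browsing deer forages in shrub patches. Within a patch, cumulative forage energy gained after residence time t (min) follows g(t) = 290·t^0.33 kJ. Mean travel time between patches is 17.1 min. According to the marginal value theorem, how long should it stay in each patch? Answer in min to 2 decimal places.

8.42 min

Maximise g(t)/(T+t): set derivative to zero → g'(t)(T+t) = g(t).
g'(t) = 0.33·290·t^-0.67. Setting 0.33·290·t^-0.67 = 290·t^0.33/(17.1+t) gives 0.33(17.1+t) = t, so 0.67·t = 0.33×17.1.
t* = 0.33×17.1/0.67 = 8.422 min.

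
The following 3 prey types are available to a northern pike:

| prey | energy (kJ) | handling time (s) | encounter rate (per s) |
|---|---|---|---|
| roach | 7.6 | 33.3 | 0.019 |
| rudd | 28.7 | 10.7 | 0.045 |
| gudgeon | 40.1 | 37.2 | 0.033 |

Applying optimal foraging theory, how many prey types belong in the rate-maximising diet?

2

E/h in descending order: rudd 2.68, gudgeon 1.08, roach 0.228 kJ/s. The optimal diet is the largest prefix of this list for which every included type satisfies E_i/h_i > R on the types above it.
Rate on top 1: 0.8718. gudgeon: 1.08 > 0.8718 → include.
Rate on top 2: 0.9652. roach: 0.228 < 0.9652 → exclude; stop.
Optimal diet: rudd, gudgeon — 2 of 3 types.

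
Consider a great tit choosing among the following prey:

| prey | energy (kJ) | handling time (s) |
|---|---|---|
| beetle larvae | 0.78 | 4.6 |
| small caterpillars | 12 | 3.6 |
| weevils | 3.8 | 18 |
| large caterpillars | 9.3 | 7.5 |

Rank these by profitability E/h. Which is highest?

Profitability E/h (kJ/s): beetle larvae = 0.78/4.6 = 0.17, small caterpillars = 12/3.6 = 3.33, weevils = 3.8/18 = 0.211, large caterpillars = 9.3/7.5 = 1.24.
Ranked: small caterpillars > large caterpillars > weevils > beetle larvae.

small caterpillars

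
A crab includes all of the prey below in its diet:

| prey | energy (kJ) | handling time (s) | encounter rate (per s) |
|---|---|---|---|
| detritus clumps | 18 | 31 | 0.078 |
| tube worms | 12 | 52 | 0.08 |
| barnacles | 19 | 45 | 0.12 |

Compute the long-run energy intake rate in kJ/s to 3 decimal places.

Energy encountered per unit search time: 0.078×18 + 0.08×12 + 0.12×19 = 4.644 kJ/s.
Handling time per unit search time: 0.078×31 + 0.08×52 + 0.12×45 = 11.98.
Rate = 4.644/(1 + 11.98) = 0.3578 kJ/s.

0.358 kJ/s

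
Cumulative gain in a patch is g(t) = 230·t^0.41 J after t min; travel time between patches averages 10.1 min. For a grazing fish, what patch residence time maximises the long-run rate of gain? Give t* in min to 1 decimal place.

7.0 min

By the marginal value theorem, leave when the instantaneous gain rate g'(t) equals the habitat-wide average g(t)/(T + t).
g'(t) = 0.41·230·t^-0.59. Setting 0.41·230·t^-0.59 = 230·t^0.41/(10.1+t) gives 0.41(10.1+t) = t, so 0.59·t = 0.41×10.1.
t* = 0.41×10.1/0.59 = 7.019 min.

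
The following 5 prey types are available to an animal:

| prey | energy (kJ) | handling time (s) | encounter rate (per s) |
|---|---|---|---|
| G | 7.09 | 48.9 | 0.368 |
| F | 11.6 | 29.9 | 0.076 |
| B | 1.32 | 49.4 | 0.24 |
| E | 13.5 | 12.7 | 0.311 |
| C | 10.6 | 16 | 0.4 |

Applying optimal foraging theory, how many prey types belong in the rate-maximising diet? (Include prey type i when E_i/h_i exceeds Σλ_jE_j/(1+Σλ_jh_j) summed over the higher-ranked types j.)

Profitabilities (E/h, kJ/s): E 1.06, C 0.662, F 0.388, G 0.145, B 0.0267. Add prey in this order while the next type's profitability exceeds the intake rate on those already taken.
Rate on top 1: 0.8482. C: 0.662 < 0.8482 → exclude; stop.
Optimal diet: E — 1 of 5 types.

1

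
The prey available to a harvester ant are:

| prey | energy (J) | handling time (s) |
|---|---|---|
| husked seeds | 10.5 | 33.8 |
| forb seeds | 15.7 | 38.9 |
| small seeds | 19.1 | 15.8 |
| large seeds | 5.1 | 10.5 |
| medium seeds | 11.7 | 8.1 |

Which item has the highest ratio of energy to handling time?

medium seeds

In descending order of E/h:
medium seeds: 11.7/8.1 = 1.44 J/s
small seeds: 19.1/15.8 = 1.21 J/s
large seeds: 5.1/10.5 = 0.486 J/s
forb seeds: 15.7/38.9 = 0.404 J/s
husked seeds: 10.5/33.8 = 0.311 J/s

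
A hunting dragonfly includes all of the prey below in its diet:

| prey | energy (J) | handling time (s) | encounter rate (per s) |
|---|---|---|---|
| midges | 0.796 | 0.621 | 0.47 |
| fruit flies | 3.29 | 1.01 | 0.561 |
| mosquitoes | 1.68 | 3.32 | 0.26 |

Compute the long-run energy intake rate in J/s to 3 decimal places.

Energy encountered per unit search time: 0.47×0.796 + 0.561×3.29 + 0.26×1.68 = 2.657 J/s.
Handling time per unit search time: 0.47×0.621 + 0.561×1.01 + 0.26×3.32 = 1.722.
Rate = 2.657/(1 + 1.722) = 0.9761 J/s.

0.976 J/s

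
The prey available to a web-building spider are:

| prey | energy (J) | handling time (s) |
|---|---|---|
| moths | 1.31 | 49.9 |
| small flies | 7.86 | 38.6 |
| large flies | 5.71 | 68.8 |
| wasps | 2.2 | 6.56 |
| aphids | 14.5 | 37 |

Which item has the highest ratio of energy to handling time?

Profitability E/h (J/s): moths = 1.31/49.9 = 0.0263, small flies = 7.86/38.6 = 0.204, large flies = 5.71/68.8 = 0.083, wasps = 2.2/6.56 = 0.335, aphids = 14.5/37 = 0.392.
Ranked: aphids > wasps > small flies > large flies > moths.

aphids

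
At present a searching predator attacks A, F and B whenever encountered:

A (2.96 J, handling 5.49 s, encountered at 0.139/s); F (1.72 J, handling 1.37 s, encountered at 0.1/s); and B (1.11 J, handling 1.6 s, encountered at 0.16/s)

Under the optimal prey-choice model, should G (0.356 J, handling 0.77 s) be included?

Intake rate on the current diet: R = (0.139×2.96 + 0.1×1.72 + 0.16×1.11) / (1 + 0.139×5.49 + 0.1×1.37 + 0.16×1.6) = 0.761/2.156 = 0.353 J/s.
Profitability of G: 0.356/0.77 = 0.4623 J/s.
0.4623 > 0.353, so adding G raises the average — include it.

Yes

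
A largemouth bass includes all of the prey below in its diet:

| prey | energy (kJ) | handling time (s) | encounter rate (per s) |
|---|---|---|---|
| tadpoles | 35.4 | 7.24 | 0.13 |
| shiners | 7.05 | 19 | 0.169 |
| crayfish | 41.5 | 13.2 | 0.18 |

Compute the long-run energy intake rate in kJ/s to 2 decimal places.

1.76 kJ/s

R = Σλ_iE_i / (1 + Σλ_ih_i)
Numerator: 0.13×35.4 + 0.169×7.05 + 0.18×41.5 = 13.26
Denominator: 1 + 0.13×7.24 + 0.169×19 + 0.18×13.2 = 7.528
R = 13.26/7.528 = 1.762 kJ/s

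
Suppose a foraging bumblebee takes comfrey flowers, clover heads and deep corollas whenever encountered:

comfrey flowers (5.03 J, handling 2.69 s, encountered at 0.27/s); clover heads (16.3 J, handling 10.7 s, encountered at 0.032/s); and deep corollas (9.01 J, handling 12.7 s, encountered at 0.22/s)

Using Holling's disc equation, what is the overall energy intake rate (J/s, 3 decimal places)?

R = (0.27×5.03 + 0.032×16.3 + 0.22×9.01) / (1 + 0.27×2.69 + 0.032×10.7 + 0.22×12.7) = 3.862/4.863 = 0.7942 J/s.

0.794 J/s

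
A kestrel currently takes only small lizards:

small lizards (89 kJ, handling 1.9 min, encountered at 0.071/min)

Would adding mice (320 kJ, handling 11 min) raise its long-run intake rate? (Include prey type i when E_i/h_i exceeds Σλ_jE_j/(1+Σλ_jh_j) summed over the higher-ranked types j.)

On small lizards alone, R = ΣλE/(1+Σλh) = 6.319/1.135 = 5.568 kJ/min.
mice: E/h = 320/11 = 29.09 kJ/min.
Since 29.09 > R, including mice increases the long-run rate.

Yes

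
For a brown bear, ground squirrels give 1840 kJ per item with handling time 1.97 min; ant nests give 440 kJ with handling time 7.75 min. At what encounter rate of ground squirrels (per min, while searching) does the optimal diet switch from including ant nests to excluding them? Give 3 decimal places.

At the threshold, the rate on ground squirrels alone equals the profitability of ant nests: λ·1840/(1 + λ·1.97) = 440/7.75 = 56.77.
Rearranging, λ(1840 − 56.77×1.97) = 56.77, so λ = 56.77/1728 = 0.03285 per min.

0.033 per min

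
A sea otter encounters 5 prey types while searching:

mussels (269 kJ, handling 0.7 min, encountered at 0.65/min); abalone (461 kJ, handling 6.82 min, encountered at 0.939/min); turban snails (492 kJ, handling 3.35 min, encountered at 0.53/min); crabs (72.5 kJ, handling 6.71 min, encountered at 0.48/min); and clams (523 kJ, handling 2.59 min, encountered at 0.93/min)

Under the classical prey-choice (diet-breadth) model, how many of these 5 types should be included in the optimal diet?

2

Rank by E/h (kJ/min): mussels 384, clams 202, turban snails 147, abalone 67.6, crabs 10.8. Include each in turn until the next type's E/h falls below the running intake rate.
Rate on top 1: 120.2. clams: 202 > 120.2 → include.
Rate on top 2: 171.1. turban snails: 147 < 171.1 → exclude; stop.
Optimal diet: mussels, clams — 2 of 5 types.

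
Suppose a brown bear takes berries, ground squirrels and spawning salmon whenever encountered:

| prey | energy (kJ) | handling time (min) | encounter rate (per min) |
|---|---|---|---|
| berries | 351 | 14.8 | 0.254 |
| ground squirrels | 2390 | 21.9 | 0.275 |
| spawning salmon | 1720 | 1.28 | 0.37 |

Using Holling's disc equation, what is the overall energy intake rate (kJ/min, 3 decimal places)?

Energy encountered per unit search time: 0.254×351 + 0.275×2390 + 0.37×1720 = 1383 kJ/min.
Handling time per unit search time: 0.254×14.8 + 0.275×21.9 + 0.37×1.28 = 10.26.
Rate = 1383/(1 + 10.26) = 122.9 kJ/min.

122.858 kJ/min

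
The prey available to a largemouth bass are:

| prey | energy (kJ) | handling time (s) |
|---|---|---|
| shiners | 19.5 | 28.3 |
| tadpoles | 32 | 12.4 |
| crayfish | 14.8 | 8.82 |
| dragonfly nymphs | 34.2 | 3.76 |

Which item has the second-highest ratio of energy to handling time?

tadpoles

In descending order of E/h:
dragonfly nymphs: 34.2/3.76 = 9.1 kJ/s
tadpoles: 32/12.4 = 2.58 kJ/s
crayfish: 14.8/8.82 = 1.68 kJ/s
shiners: 19.5/28.3 = 0.689 kJ/s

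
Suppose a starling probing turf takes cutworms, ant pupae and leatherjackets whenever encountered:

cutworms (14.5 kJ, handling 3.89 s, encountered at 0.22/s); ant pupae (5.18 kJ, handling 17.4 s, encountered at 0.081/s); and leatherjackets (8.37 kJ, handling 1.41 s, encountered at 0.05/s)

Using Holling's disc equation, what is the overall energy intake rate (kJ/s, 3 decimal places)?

1.208 kJ/s

R = (0.22×14.5 + 0.081×5.18 + 0.05×8.37) / (1 + 0.22×3.89 + 0.081×17.4 + 0.05×1.41) = 4.028/3.336 = 1.208 kJ/s.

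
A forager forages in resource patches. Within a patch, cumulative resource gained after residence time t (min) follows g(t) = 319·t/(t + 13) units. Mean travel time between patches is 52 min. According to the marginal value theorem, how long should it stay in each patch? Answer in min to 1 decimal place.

26.0 min

Maximise g(t)/(T+t): set derivative to zero → g'(t)(T+t) = g(t).
g'(t) = 319·13/(t + 13)². Setting 319·13/(t+13)² = 319t/[(t+13)(52+t)] gives 13(52+t) = t(t+13), so t² = 13×52 = 676.
t* = √676 = 26 min.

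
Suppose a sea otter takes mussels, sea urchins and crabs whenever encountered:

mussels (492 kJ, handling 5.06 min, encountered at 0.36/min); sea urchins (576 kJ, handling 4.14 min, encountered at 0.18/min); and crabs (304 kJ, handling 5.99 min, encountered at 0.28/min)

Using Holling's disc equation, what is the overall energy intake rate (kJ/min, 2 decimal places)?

R = (0.36×492 + 0.18×576 + 0.28×304) / (1 + 0.36×5.06 + 0.18×4.14 + 0.28×5.99) = 365.9/5.244 = 69.78 kJ/min.

69.78 kJ/min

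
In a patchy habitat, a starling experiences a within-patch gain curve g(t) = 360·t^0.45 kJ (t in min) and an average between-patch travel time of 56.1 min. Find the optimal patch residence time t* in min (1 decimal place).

45.9 min

By the marginal value theorem, leave when the instantaneous gain rate g'(t) equals the habitat-wide average g(t)/(T + t).
g'(t) = 0.45·360·t^-0.55. Setting 0.45·360·t^-0.55 = 360·t^0.45/(56.1+t) gives 0.45(56.1+t) = t, so 0.55·t = 0.45×56.1.
t* = 0.45×56.1/0.55 = 45.9 min.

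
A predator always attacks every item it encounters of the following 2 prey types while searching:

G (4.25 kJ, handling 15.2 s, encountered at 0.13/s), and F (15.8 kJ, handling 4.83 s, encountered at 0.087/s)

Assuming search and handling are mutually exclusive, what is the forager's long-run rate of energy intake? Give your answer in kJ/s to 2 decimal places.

R = (0.13×4.25 + 0.087×15.8) / (1 + 0.13×15.2 + 0.087×4.83) = 1.927/3.396 = 0.5674 kJ/s.

0.57 kJ/s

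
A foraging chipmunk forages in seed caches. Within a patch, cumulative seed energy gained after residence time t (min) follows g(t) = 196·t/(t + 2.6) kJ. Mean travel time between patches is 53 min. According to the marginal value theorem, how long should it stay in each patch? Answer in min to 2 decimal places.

11.74 min

Maximise g(t)/(T+t): set derivative to zero → g'(t)(T+t) = g(t).
g'(t) = 196·2.6/(t + 2.6)². Setting 196·2.6/(t+2.6)² = 196t/[(t+2.6)(53+t)] gives 2.6(53+t) = t(t+2.6), so t² = 2.6×53 = 137.8.
t* = √137.8 = 11.74 min.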